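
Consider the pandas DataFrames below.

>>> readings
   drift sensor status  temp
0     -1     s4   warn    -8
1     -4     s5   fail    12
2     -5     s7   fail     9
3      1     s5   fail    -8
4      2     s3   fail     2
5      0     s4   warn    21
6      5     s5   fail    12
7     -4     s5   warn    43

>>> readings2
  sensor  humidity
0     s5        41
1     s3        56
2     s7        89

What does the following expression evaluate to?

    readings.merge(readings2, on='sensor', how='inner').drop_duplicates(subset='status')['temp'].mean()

merge on 'sensor' (how='inner') → 6 rows:
   drift sensor status  temp  humidity
0     -4     s5   fail    12        41
1     -5     s7   fail     9        89
2      1     s5   fail    -8        41
3      2     s3   fail     2        56
4      5     s5   fail    12        41
5     -4     s5   warn    43        41
drop duplicate status (keep=first):
   drift sensor status  temp  humidity
0     -4     s5   fail    12        41
5     -4     s5   warn    43        41
The mean of column 'temp' is 27.5.

27.5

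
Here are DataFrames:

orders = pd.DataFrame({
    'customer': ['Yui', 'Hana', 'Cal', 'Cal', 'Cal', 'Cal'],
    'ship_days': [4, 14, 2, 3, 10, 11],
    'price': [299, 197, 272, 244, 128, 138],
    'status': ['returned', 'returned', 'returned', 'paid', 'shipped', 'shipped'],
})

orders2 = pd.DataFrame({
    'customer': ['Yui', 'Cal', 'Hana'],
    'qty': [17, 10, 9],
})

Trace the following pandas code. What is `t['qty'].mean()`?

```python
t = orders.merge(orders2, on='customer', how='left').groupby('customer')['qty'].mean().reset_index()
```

merge on 'customer' (how='left') → 6 rows:
  customer  ship_days  price    status  qty
0      Yui          4    299  returned   17
1     Hana         14    197  returned    9
2      Cal          2    272  returned   10
3      Cal          3    244      paid   10
4      Cal         10    128   shipped   10
5      Cal         11    138   shipped   10
group by customer, mean of qty:
customer
Cal     10.0
Hana     9.0
Yui     17.0
Name: qty, dtype: float64
reset_index():
  customer   qty
0      Cal  10.0
1     Hana   9.0
2      Yui  17.0
Taking the mean of column 'qty' gives 12.0.

12.0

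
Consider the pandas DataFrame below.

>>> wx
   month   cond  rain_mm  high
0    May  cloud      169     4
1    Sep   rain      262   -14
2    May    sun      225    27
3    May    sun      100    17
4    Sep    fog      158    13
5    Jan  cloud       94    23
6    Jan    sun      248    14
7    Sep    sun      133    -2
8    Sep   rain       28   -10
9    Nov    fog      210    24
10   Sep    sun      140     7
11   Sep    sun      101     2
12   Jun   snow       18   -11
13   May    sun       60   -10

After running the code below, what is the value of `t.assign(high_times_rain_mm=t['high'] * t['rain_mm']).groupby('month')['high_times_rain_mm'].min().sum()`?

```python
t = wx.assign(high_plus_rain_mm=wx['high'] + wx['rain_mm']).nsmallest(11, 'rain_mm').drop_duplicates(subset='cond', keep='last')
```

5238

add column high_plus_rain_mm = wx['high'] + wx['rain_mm']:
   month   cond  rain_mm  high  high_plus_rain_mm
0    May  cloud      169     4                173
1    Sep   rain      262   -14                248
2    May    sun      225    27                252
3    May    sun      100    17                117
4    Sep    fog      158    13                171
5    Jan  cloud       94    23                117
6    Jan    sun      248    14                262
7    Sep    sun      133    -2                131
8    Sep   rain       28   -10                 18
9    Nov    fog      210    24                234
10   Sep    sun      140     7                147
11   Sep    sun      101     2                103
12   Jun   snow       18   -11                  7
13   May    sun       60   -10                 50
take 11 rows with smallest rain_mm:
   month   cond  rain_mm  high  high_plus_rain_mm
12   Jun   snow       18   -11                  7
8    Sep   rain       28   -10                 18
13   May    sun       60   -10                 50
5    Jan  cloud       94    23                117
3    May    sun      100    17                117
11   Sep    sun      101     2                103
7    Sep    sun      133    -2                131
10   Sep    sun      140     7                147
4    Sep    fog      158    13                171
0    May  cloud      169     4                173
9    Nov    fog      210    24                234
drop duplicate cond (keep=last):
   month   cond  rain_mm  high  high_plus_rain_mm
12   Jun   snow       18   -11                  7
8    Sep   rain       28   -10                 18
10   Sep    sun      140     7                147
0    May  cloud      169     4                173
9    Nov    fog      210    24                234
add column high_times_rain_mm = t['high'] * t['rain_mm']:
   month   cond  rain_mm  high  high_plus_rain_mm  high_times_rain_mm
12   Jun   snow       18   -11                  7                -198
8    Sep   rain       28   -10                 18                -280
10   Sep    sun      140     7                147                 980
0    May  cloud      169     4                173                 676
9    Nov    fog      210    24                234                5040
group by month, min of high_times_rain_mm:
month
Jun    -198
May     676
Nov    5040
Sep    -280
Name: high_times_rain_mm, dtype: int64
The sum of the resulting series is 5238.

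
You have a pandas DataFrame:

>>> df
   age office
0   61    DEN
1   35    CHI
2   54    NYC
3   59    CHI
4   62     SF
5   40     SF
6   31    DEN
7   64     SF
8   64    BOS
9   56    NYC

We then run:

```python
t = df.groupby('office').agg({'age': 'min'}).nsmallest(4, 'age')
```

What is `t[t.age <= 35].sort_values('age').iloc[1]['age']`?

group by office, min of age:
        age
office     
BOS      64
CHI      35
DEN      31
NYC      54
SF       40
take 4 rows with smallest age:
        age
office     
DEN      31
CHI      35
SF       40
NYC      54
filter rows where age <= 35:
        age
office     
DEN      31
CHI      35
sort by age:
        age
office     
DEN      31
CHI      35

35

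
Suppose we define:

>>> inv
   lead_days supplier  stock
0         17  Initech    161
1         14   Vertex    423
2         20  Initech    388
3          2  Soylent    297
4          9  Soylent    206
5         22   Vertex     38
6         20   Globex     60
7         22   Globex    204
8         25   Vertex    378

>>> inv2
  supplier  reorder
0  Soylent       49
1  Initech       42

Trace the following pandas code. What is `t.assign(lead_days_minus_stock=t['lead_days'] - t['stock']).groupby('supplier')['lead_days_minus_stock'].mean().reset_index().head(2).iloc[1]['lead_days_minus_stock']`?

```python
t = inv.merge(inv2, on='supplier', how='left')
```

merge on 'supplier' (how='left') → 9 rows:
   lead_days supplier  stock  reorder
0         17  Initech    161     42.0
1         14   Vertex    423      NaN
2         20  Initech    388     42.0
3          2  Soylent    297     49.0
4          9  Soylent    206     49.0
5         22   Vertex     38      NaN
6         20   Globex     60      NaN
7         22   Globex    204      NaN
8         25   Vertex    378      NaN
add column lead_days_minus_stock = t['lead_days'] - t['stock']:
   lead_days supplier  stock  reorder  lead_days_minus_stock
0         17  Initech    161     42.0                   -144
1         14   Vertex    423      NaN                   -409
2         20  Initech    388     42.0                   -368
3          2  Soylent    297     49.0                   -295
4          9  Soylent    206     49.0                   -197
5         22   Vertex     38      NaN                    -16
6         20   Globex     60      NaN                    -40
7         22   Globex    204      NaN                   -182
8         25   Vertex    378      NaN                   -353
group by supplier, mean of lead_days_minus_stock:
supplier
Globex    -111.000000
Initech   -256.000000
Soylent   -246.000000
Vertex    -259.333333
Name: lead_days_minus_stock, dtype: float64
reset_index():
  supplier  lead_days_minus_stock
0   Globex            -111.000000
1  Initech            -256.000000
2  Soylent            -246.000000
3   Vertex            -259.333333
take first 2 rows:
  supplier  lead_days_minus_stock
0   Globex                 -111.0
1  Initech                 -256.0
Then the value at position 1, column 'lead_days_minus_stock': -256.0

-256.0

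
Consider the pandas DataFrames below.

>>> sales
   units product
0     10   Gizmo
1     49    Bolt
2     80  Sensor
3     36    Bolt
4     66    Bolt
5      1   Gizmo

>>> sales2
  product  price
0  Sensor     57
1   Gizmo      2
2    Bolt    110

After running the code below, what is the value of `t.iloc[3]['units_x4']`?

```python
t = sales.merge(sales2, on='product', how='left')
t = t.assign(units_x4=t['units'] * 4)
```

merge on 'product' (how='left') → 6 rows:
   units product  price
0     10   Gizmo      2
1     49    Bolt    110
2     80  Sensor     57
3     36    Bolt    110
4     66    Bolt    110
5      1   Gizmo      2
add column units_x4 = t['units'] * 4:
   units product  price  units_x4
0     10   Gizmo      2        40
1     49    Bolt    110       196
2     80  Sensor     57       320
3     36    Bolt    110       144
4     66    Bolt    110       264
5      1   Gizmo      2         4
The value at position 3, column 'units_x4' is 144.

144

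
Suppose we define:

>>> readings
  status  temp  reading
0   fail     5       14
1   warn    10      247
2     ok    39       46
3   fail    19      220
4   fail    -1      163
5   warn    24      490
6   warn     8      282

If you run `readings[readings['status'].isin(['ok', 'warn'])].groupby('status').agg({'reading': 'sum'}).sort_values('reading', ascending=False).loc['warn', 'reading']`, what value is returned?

filter rows where status in ['ok', 'warn']:
  status  temp  reading
1   warn    10      247
2     ok    39       46
5   warn    24      490
6   warn     8      282
group by status, sum of reading:
        reading
status         
ok           46
warn       1019
sort by reading descending:
        reading
status         
warn       1019
ok           46
Reading off the value at row 'warn', column 'reading', we get 1019.

1019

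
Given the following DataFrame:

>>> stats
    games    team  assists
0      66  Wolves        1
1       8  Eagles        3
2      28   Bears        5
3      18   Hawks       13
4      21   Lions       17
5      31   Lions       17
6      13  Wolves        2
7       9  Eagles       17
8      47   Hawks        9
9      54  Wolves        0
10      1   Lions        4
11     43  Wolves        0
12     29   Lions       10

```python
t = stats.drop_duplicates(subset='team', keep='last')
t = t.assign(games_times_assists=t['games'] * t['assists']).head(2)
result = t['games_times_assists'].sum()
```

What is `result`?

293

drop duplicate team (keep=last):
    games    team  assists
2      28   Bears        5
7       9  Eagles       17
8      47   Hawks        9
11     43  Wolves        0
12     29   Lions       10
add column games_times_assists = t['games'] * t['assists']:
    games    team  assists  games_times_assists
2      28   Bears        5                  140
7       9  Eagles       17                  153
8      47   Hawks        9                  423
11     43  Wolves        0                    0
12     29   Lions       10                  290
take first 2 rows:
   games    team  assists  games_times_assists
2     28   Bears        5                  140
7      9  Eagles       17                  153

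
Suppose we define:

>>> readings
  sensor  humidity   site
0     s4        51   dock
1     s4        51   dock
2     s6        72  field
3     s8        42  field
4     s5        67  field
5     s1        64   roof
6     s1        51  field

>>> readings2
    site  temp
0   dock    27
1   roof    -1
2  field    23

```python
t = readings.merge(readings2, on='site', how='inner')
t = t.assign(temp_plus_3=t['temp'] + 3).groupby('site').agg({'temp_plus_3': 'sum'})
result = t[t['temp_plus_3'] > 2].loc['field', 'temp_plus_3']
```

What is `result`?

104

merge on 'site' (how='inner') → 7 rows:
  sensor  humidity   site  temp
0     s4        51   dock    27
1     s4        51   dock    27
2     s6        72  field    23
3     s8        42  field    23
4     s5        67  field    23
5     s1        64   roof    -1
6     s1        51  field    23
add column temp_plus_3 = t['temp'] + 3:
  sensor  humidity   site  temp  temp_plus_3
0     s4        51   dock    27           30
1     s4        51   dock    27           30
2     s6        72  field    23           26
3     s8        42  field    23           26
4     s5        67  field    23           26
5     s1        64   roof    -1            2
6     s1        51  field    23           26
group by site, sum of temp_plus_3:
       temp_plus_3
site              
dock            60
field          104
roof             2
filter rows where temp_plus_3 > 2:
       temp_plus_3
site              
dock            60
field          104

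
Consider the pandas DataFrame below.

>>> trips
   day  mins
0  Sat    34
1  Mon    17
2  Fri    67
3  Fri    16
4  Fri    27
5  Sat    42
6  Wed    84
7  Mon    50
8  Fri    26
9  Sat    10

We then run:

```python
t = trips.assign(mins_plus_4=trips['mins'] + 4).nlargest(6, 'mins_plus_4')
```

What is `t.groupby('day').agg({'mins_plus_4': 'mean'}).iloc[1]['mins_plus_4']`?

54.0

add column mins_plus_4 = trips['mins'] + 4:
   day  mins  mins_plus_4
0  Sat    34           38
1  Mon    17           21
2  Fri    67           71
3  Fri    16           20
4  Fri    27           31
5  Sat    42           46
6  Wed    84           88
7  Mon    50           54
8  Fri    26           30
9  Sat    10           14
take 6 rows with largest mins_plus_4:
   day  mins  mins_plus_4
6  Wed    84           88
2  Fri    67           71
7  Mon    50           54
5  Sat    42           46
0  Sat    34           38
4  Fri    27           31
group by day, mean of mins_plus_4:
     mins_plus_4
day             
Fri         51.0
Mon         54.0
Sat         42.0
Wed         88.0
So iloc[1]['mins_plus_4'] = 54.0.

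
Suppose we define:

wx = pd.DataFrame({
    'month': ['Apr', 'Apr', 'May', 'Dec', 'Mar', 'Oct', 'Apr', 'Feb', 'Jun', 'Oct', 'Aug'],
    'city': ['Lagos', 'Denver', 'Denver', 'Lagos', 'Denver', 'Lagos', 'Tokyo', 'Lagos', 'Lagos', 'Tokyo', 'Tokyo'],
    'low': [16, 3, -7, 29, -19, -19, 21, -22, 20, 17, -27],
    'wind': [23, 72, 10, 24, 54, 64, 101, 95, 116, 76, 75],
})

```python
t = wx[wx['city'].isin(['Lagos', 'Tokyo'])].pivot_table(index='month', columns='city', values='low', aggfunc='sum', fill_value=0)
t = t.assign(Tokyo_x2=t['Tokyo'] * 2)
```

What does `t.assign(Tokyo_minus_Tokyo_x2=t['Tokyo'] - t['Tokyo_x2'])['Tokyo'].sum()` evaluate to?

filter rows where city in ['Lagos', 'Tokyo']:
   month   city  low  wind
0    Apr  Lagos   16    23
3    Dec  Lagos   29    24
5    Oct  Lagos  -19    64
6    Apr  Tokyo   21   101
7    Feb  Lagos  -22    95
8    Jun  Lagos   20   116
9    Oct  Tokyo   17    76
10   Aug  Tokyo  -27    75
pivot: rows=month, cols=city, sum(low):
city   Lagos  Tokyo
month              
Apr       16     21
Aug        0    -27
Dec       29      0
Feb      -22      0
Jun       20      0
Oct      -19     17
add column Tokyo_x2 = t['Tokyo'] * 2:
city   Lagos  Tokyo  Tokyo_x2
month                        
Apr       16     21        42
Aug        0    -27       -54
Dec       29      0         0
Feb      -22      0         0
Jun       20      0         0
Oct      -19     17        34
add column Tokyo_minus_Tokyo_x2 = t['Tokyo'] - t['Tokyo_x2']:
city   Lagos  Tokyo  Tokyo_x2  Tokyo_minus_Tokyo_x2
month                                              
Apr       16     21        42                   -21
Aug        0    -27       -54                    27
Dec       29      0         0                     0
Feb      -22      0         0                     0
Jun       20      0         0                     0
Oct      -19     17        34                   -17

11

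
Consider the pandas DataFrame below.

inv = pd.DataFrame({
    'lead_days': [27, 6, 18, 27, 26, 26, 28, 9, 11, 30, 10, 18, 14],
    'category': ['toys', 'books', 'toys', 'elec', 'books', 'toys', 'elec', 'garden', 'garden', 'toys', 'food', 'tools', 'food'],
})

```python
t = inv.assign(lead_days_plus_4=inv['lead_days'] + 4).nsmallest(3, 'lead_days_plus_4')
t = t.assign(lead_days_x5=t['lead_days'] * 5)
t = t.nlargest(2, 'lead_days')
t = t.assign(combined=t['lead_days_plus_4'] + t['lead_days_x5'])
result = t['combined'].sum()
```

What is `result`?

122

add column lead_days_plus_4 = inv['lead_days'] + 4:
    lead_days category  lead_days_plus_4
0          27     toys                31
1           6    books                10
2          18     toys                22
3          27     elec                31
4          26    books                30
5          26     toys                30
6          28     elec                32
7           9   garden                13
8          11   garden                15
9          30     toys                34
10         10     food                14
11         18    tools                22
12         14     food                18
take 3 rows with smallest lead_days_plus_4:
    lead_days category  lead_days_plus_4
1           6    books                10
7           9   garden                13
10         10     food                14
add column lead_days_x5 = t['lead_days'] * 5:
    lead_days category  lead_days_plus_4  lead_days_x5
1           6    books                10            30
7           9   garden                13            45
10         10     food                14            50
take 2 rows with largest lead_days:
    lead_days category  lead_days_plus_4  lead_days_x5
10         10     food                14            50
7           9   garden                13            45
add column combined = t['lead_days_plus_4'] + t['lead_days_x5']:
    lead_days category  lead_days_plus_4  lead_days_x5  combined
10         10     food                14            50        64
7           9   garden                13            45        58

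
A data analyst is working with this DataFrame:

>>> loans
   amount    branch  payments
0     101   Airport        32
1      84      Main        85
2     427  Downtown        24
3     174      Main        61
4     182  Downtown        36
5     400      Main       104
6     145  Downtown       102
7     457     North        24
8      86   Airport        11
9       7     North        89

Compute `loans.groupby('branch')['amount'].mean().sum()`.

796.166666667

group by branch, mean of amount:
branch
Airport      93.500000
Downtown    251.333333
Main        219.333333
North       232.000000
Name: amount, dtype: float64
Taking the sum of the resulting series gives 796.166666667.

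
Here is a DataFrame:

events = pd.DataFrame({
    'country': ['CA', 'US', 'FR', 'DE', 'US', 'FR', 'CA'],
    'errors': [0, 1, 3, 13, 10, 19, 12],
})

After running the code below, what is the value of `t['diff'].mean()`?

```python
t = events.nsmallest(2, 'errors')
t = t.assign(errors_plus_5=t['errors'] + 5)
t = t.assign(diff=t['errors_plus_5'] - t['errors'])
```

take 2 rows with smallest errors:
  country  errors
0      CA       0
1      US       1
add column errors_plus_5 = t['errors'] + 5:
  country  errors  errors_plus_5
0      CA       0              5
1      US       1              6
add column diff = t['errors_plus_5'] - t['errors']:
  country  errors  errors_plus_5  diff
0      CA       0              5     5
1      US       1              6     5
Taking the mean of column 'diff' gives 5.0.

5.0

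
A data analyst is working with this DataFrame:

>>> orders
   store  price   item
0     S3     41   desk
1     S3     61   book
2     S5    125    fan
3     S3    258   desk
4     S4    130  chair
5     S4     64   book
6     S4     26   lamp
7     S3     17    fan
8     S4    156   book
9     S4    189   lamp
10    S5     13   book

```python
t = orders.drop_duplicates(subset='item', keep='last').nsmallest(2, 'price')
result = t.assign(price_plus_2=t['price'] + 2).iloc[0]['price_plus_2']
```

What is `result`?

drop duplicate item (keep=last):
   store  price   item
3     S3    258   desk
4     S4    130  chair
7     S3     17    fan
9     S4    189   lamp
10    S5     13   book
take 2 rows with smallest price:
   store  price  item
10    S5     13  book
7     S3     17   fan
add column price_plus_2 = t['price'] + 2:
   store  price  item  price_plus_2
10    S5     13  book            15
7     S3     17   fan            19
Hence 15.

15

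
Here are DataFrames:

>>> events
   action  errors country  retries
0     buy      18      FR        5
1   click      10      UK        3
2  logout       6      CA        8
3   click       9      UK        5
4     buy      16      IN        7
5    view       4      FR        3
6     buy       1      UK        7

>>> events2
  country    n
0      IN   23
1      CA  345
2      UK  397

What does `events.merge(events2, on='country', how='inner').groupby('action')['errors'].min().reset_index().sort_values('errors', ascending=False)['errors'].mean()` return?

merge on 'country' (how='inner') → 5 rows:
   action  errors country  retries    n
0   click      10      UK        3  397
1  logout       6      CA        8  345
2   click       9      UK        5  397
3     buy      16      IN        7   23
4     buy       1      UK        7  397
group by action, min of errors:
action
buy       1
click     9
logout    6
Name: errors, dtype: int64
reset_index():
   action  errors
0     buy       1
1   click       9
2  logout       6
sort by errors descending:
   action  errors
1   click       9
2  logout       6
0     buy       1
Reading off the mean of column 'errors', we get 5.33333333333.

5.33333333333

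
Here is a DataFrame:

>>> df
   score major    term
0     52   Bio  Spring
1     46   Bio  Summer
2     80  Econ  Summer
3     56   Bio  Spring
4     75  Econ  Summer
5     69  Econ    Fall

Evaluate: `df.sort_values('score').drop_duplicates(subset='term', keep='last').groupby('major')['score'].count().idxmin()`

Bio

sort by score:
   score major    term
1     46   Bio  Summer
0     52   Bio  Spring
3     56   Bio  Spring
5     69  Econ    Fall
4     75  Econ  Summer
2     80  Econ  Summer
drop duplicate term (keep=last):
   score major    term
3     56   Bio  Spring
5     69  Econ    Fall
2     80  Econ  Summer
group by major, count of score:
major
Bio     1
Econ    2
Name: score, dtype: int64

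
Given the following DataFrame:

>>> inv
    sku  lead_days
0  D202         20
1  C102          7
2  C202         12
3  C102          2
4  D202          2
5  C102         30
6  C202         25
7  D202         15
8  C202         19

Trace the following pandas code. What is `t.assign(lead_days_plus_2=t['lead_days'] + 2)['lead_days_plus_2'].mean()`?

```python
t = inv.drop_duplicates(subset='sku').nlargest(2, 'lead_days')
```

drop duplicate sku (keep=first):
    sku  lead_days
0  D202         20
1  C102          7
2  C202         12
take 2 rows with largest lead_days:
    sku  lead_days
0  D202         20
2  C202         12
add column lead_days_plus_2 = t['lead_days'] + 2:
    sku  lead_days  lead_days_plus_2
0  D202         20                22
2  C202         12                14
Finally, mean of column 'lead_days_plus_2' = 18.0.

18.0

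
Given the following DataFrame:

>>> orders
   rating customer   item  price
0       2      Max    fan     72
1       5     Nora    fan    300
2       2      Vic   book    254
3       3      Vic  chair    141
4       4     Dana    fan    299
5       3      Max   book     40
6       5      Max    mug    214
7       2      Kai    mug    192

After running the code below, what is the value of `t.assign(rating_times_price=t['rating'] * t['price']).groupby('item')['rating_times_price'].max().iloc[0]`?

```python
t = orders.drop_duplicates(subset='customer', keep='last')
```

423

drop duplicate customer (keep=last):
   rating customer   item  price
1       5     Nora    fan    300
3       3      Vic  chair    141
4       4     Dana    fan    299
6       5      Max    mug    214
7       2      Kai    mug    192
add column rating_times_price = t['rating'] * t['price']:
   rating customer   item  price  rating_times_price
1       5     Nora    fan    300                1500
3       3      Vic  chair    141                 423
4       4     Dana    fan    299                1196
6       5      Max    mug    214                1070
7       2      Kai    mug    192                 384
group by item, max of rating_times_price:
item
chair     423
fan      1500
mug      1070
Name: rating_times_price, dtype: int64
Reading off the value at position 0, we get 423.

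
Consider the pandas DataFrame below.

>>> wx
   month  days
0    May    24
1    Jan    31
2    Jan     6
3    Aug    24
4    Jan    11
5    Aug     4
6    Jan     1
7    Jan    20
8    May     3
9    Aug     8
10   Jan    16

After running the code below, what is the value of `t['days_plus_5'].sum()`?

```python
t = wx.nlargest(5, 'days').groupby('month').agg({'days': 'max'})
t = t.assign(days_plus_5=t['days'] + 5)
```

take 5 rows with largest days:
   month  days
1    Jan    31
0    May    24
3    Aug    24
7    Jan    20
10   Jan    16
group by month, max of days:
       days
month      
Aug      24
Jan      31
May      24
add column days_plus_5 = t['days'] + 5:
       days  days_plus_5
month                   
Aug      24           29
Jan      31           36
May      24           29
Then the sum of column 'days_plus_5': 94

94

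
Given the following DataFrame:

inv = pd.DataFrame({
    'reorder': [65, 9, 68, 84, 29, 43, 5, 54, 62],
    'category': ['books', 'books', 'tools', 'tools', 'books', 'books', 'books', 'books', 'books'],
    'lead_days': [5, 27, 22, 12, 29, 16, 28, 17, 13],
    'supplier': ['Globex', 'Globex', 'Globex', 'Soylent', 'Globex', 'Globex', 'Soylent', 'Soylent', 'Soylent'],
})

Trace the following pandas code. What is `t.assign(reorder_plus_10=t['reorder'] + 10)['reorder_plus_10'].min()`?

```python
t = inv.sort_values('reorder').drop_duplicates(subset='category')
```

15

sort by reorder:
   reorder category  lead_days supplier
6        5    books         28  Soylent
1        9    books         27   Globex
4       29    books         29   Globex
5       43    books         16   Globex
7       54    books         17  Soylent
8       62    books         13  Soylent
0       65    books          5   Globex
2       68    tools         22   Globex
3       84    tools         12  Soylent
drop duplicate category (keep=first):
   reorder category  lead_days supplier
6        5    books         28  Soylent
2       68    tools         22   Globex
add column reorder_plus_10 = t['reorder'] + 10:
   reorder category  lead_days supplier  reorder_plus_10
6        5    books         28  Soylent               15
2       68    tools         22   Globex               78
Then the min of column 'reorder_plus_10': 15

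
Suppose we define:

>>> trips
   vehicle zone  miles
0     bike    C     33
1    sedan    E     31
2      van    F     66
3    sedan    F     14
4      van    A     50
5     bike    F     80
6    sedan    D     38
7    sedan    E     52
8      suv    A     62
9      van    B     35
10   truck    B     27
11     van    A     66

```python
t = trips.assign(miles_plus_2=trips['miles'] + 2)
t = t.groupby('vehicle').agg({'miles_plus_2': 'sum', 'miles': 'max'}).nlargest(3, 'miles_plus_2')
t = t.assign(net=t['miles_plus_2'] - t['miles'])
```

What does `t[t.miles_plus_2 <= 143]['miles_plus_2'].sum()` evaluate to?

add column miles_plus_2 = trips['miles'] + 2:
   vehicle zone  miles  miles_plus_2
0     bike    C     33            35
1    sedan    E     31            33
2      van    F     66            68
3    sedan    F     14            16
4      van    A     50            52
5     bike    F     80            82
6    sedan    D     38            40
7    sedan    E     52            54
8      suv    A     62            64
9      van    B     35            37
10   truck    B     27            29
11     van    A     66            68
group by vehicle: sum(miles_plus_2), max(miles):
         miles_plus_2  miles
vehicle                     
bike              117     80
sedan             143     52
suv                64     62
truck              29     27
van               225     66
take 3 rows with largest miles_plus_2:
         miles_plus_2  miles
vehicle                     
van               225     66
sedan             143     52
bike              117     80
add column net = t['miles_plus_2'] - t['miles']:
         miles_plus_2  miles  net
vehicle                          
van               225     66  159
sedan             143     52   91
bike              117     80   37
filter rows where miles_plus_2 <= 143:
         miles_plus_2  miles  net
vehicle                          
sedan             143     52   91
bike              117     80   37
Taking the sum of column 'miles_plus_2' gives 260.

260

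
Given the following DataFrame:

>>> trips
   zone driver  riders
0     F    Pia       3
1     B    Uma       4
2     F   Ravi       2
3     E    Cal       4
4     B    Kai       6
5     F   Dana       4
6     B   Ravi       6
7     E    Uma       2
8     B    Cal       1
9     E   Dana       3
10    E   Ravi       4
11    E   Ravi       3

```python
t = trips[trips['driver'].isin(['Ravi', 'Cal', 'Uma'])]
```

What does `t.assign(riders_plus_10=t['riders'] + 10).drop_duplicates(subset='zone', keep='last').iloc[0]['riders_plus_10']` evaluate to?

filter rows where driver in ['Ravi', 'Cal', 'Uma']:
   zone driver  riders
1     B    Uma       4
2     F   Ravi       2
3     E    Cal       4
6     B   Ravi       6
7     E    Uma       2
8     B    Cal       1
10    E   Ravi       4
11    E   Ravi       3
add column riders_plus_10 = t['riders'] + 10:
   zone driver  riders  riders_plus_10
1     B    Uma       4              14
2     F   Ravi       2              12
3     E    Cal       4              14
6     B   Ravi       6              16
7     E    Uma       2              12
8     B    Cal       1              11
10    E   Ravi       4              14
11    E   Ravi       3              13
drop duplicate zone (keep=last):
   zone driver  riders  riders_plus_10
2     F   Ravi       2              12
8     B    Cal       1              11
11    E   Ravi       3              13
Then the value at position 0, column 'riders_plus_10': 12

12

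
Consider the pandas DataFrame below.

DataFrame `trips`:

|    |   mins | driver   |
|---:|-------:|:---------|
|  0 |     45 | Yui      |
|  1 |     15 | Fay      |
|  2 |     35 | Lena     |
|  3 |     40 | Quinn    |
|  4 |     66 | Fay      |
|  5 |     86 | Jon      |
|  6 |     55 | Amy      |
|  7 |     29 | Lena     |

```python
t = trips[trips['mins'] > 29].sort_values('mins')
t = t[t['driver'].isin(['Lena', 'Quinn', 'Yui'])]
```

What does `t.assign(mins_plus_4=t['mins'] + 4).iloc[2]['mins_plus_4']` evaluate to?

filter rows where mins > 29:
   mins driver
0    45    Yui
2    35   Lena
3    40  Quinn
4    66    Fay
5    86    Jon
6    55    Amy
sort by mins:
   mins driver
2    35   Lena
3    40  Quinn
0    45    Yui
6    55    Amy
4    66    Fay
5    86    Jon
filter rows where driver in ['Lena', 'Quinn', 'Yui']:
   mins driver
2    35   Lena
3    40  Quinn
0    45    Yui
add column mins_plus_4 = t['mins'] + 4:
   mins driver  mins_plus_4
2    35   Lena           39
3    40  Quinn           44
0    45    Yui           49
Hence 49.

49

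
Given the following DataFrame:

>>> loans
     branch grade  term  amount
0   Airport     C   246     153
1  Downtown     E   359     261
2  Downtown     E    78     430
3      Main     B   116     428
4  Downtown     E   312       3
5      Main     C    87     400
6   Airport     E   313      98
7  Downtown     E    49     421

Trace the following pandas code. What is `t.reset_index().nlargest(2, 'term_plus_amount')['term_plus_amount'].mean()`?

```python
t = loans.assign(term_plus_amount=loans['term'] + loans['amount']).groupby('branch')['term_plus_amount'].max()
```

582.0

add column term_plus_amount = loans['term'] + loans['amount']:
     branch grade  term  amount  term_plus_amount
0   Airport     C   246     153               399
1  Downtown     E   359     261               620
2  Downtown     E    78     430               508
3      Main     B   116     428               544
4  Downtown     E   312       3               315
5      Main     C    87     400               487
6   Airport     E   313      98               411
7  Downtown     E    49     421               470
group by branch, max of term_plus_amount:
branch
Airport     411
Downtown    620
Main        544
Name: term_plus_amount, dtype: int64
reset_index():
     branch  term_plus_amount
0   Airport               411
1  Downtown               620
2      Main               544
take 2 rows with largest term_plus_amount:
     branch  term_plus_amount
1  Downtown               620
2      Main               544
Finally, mean of column 'term_plus_amount' = 582.0.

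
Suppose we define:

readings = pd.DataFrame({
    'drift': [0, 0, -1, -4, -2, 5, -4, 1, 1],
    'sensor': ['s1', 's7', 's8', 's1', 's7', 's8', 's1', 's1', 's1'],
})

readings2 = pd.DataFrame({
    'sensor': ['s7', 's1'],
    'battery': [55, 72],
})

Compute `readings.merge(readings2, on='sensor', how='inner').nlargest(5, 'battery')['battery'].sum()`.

merge on 'sensor' (how='inner') → 7 rows:
   drift sensor  battery
0      0     s1       72
1      0     s7       55
2     -4     s1       72
3     -2     s7       55
4     -4     s1       72
5      1     s1       72
6      1     s1       72
take 5 rows with largest battery:
   drift sensor  battery
0      0     s1       72
2     -4     s1       72
4     -4     s1       72
5      1     s1       72
6      1     s1       72
Taking the sum of column 'battery' gives 360.

360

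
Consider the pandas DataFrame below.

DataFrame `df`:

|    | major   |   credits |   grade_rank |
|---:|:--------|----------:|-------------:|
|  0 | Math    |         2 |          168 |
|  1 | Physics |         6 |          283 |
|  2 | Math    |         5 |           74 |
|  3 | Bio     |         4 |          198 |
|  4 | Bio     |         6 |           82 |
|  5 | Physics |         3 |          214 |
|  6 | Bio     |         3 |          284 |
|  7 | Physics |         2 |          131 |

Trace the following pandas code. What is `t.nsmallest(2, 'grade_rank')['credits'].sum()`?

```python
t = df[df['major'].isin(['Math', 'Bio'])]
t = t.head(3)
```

filter rows where major in ['Math', 'Bio']:
  major  credits  grade_rank
0  Math        2         168
2  Math        5          74
3   Bio        4         198
4   Bio        6          82
6   Bio        3         284
take first 3 rows:
  major  credits  grade_rank
0  Math        2         168
2  Math        5          74
3   Bio        4         198
take 2 rows with smallest grade_rank:
  major  credits  grade_rank
2  Math        5          74
0  Math        2         168
So sum() = 7.

7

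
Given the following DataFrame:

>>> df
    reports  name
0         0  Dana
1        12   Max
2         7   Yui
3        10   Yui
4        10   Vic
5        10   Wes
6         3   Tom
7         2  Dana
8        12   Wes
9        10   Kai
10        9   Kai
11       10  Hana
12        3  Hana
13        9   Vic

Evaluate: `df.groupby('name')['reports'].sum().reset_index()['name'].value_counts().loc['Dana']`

group by name, sum of reports:
name
Dana     2
Hana    13
Kai     19
Max     12
Tom      3
Vic     19
Wes     22
Yui     17
Name: reports, dtype: int64
reset_index():
   name  reports
0  Dana        2
1  Hana       13
2   Kai       19
3   Max       12
4   Tom        3
5   Vic       19
6   Wes       22
7   Yui       17
value_counts of name:
name
Dana    1
Hana    1
Kai     1
Max     1
Tom     1
Vic     1
Wes     1
Yui     1
Name: count, dtype: int64
value at index 'Dana' → 1

1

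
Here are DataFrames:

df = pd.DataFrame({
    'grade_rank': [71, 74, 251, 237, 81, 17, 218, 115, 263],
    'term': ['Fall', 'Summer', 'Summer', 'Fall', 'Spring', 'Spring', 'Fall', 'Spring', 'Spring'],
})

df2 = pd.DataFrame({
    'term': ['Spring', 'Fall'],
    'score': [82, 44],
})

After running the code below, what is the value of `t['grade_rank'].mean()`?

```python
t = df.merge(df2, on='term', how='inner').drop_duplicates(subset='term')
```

76.0

merge on 'term' (how='inner') → 7 rows:
   grade_rank    term  score
0          71    Fall     44
1         237    Fall     44
2          81  Spring     82
3          17  Spring     82
4         218    Fall     44
5         115  Spring     82
6         263  Spring     82
drop duplicate term (keep=first):
   grade_rank    term  score
0          71    Fall     44
2          81  Spring     82
Hence 76.0.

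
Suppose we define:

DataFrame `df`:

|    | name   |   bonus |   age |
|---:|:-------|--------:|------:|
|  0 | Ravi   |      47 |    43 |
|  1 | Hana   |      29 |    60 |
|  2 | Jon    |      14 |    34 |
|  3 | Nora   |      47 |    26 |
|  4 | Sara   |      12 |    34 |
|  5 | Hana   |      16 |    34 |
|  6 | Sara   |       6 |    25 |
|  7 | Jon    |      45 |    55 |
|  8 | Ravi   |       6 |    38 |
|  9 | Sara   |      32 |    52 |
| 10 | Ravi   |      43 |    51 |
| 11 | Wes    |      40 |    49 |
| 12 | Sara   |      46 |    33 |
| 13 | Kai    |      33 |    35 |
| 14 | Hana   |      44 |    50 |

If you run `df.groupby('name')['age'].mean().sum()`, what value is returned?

282.5

group by name, mean of age:
name
Hana    48.0
Jon     44.5
Kai     35.0
Nora    26.0
Ravi    44.0
Sara    36.0
Wes     49.0
Name: age, dtype: float64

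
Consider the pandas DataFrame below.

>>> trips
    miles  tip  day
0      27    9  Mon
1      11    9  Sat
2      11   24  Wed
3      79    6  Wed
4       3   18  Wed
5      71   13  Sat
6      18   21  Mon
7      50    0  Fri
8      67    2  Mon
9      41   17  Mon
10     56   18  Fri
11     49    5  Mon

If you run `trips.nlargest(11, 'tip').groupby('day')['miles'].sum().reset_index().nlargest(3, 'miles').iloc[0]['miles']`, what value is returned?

202

take 11 rows with largest tip:
    miles  tip  day
2      11   24  Wed
6      18   21  Mon
4       3   18  Wed
10     56   18  Fri
9      41   17  Mon
5      71   13  Sat
0      27    9  Mon
1      11    9  Sat
3      79    6  Wed
11     49    5  Mon
8      67    2  Mon
group by day, sum of miles:
day
Fri     56
Mon    202
Sat     82
Wed     93
Name: miles, dtype: int64
reset_index():
   day  miles
0  Fri     56
1  Mon    202
2  Sat     82
3  Wed     93
take 3 rows with largest miles:
   day  miles
1  Mon    202
3  Wed     93
2  Sat     82
Finally, value at position 0, column 'miles' = 202.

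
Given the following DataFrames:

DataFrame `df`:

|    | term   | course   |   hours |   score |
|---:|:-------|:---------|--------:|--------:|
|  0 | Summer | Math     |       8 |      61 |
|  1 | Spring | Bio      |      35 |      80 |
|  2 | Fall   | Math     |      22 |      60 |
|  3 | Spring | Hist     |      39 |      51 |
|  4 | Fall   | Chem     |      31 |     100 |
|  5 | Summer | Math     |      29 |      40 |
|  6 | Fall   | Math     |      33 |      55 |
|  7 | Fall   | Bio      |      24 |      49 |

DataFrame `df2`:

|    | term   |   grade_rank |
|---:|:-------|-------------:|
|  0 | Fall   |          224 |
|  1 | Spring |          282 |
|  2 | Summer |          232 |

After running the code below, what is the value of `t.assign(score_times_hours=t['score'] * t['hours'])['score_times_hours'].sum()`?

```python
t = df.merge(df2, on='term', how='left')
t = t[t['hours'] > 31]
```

merge on 'term' (how='left') → 8 rows:
     term course  hours  score  grade_rank
0  Summer   Math      8     61         232
1  Spring    Bio     35     80         282
2    Fall   Math     22     60         224
3  Spring   Hist     39     51         282
4    Fall   Chem     31    100         224
5  Summer   Math     29     40         232
6    Fall   Math     33     55         224
7    Fall    Bio     24     49         224
filter rows where hours > 31:
     term course  hours  score  grade_rank
1  Spring    Bio     35     80         282
3  Spring   Hist     39     51         282
6    Fall   Math     33     55         224
add column score_times_hours = t['score'] * t['hours']:
     term course  hours  score  grade_rank  score_times_hours
1  Spring    Bio     35     80         282               2800
3  Spring   Hist     39     51         282               1989
6    Fall   Math     33     55         224               1815

6604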